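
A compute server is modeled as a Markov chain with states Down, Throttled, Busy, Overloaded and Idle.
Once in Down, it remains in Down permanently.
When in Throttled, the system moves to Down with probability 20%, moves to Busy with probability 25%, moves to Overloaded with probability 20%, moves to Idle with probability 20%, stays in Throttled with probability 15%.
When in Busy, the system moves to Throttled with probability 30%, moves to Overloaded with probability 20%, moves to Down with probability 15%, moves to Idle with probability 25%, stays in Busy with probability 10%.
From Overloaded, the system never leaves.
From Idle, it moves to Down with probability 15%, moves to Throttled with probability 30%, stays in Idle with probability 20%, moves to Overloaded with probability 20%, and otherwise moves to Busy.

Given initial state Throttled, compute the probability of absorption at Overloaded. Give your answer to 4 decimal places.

0.5269

Let h(s) be the probability of absorption at Overloaded starting from transient state s. Then h(Overloaded) = 1 and h(Down) = 0. By first-step analysis:
h(Throttled) = 0.2·0 + 0.15·h(Throttled) + 0.25·h(Busy) + 0.2·1 + 0.2·h(Idle)
h(Busy) = 0.15·0 + 0.3·h(Throttled) + 0.1·h(Busy) + 0.2·1 + 0.25·h(Idle)
h(Idle) = 0.15·0 + 0.3·h(Throttled) + 0.15·h(Busy) + 0.2·1 + 0.2·h(Idle)
Solving: h(Throttled) = 0.5269, h(Busy) = 0.5509, h(Idle) = 0.5509.
Starting from Throttled, the probability is 0.5269.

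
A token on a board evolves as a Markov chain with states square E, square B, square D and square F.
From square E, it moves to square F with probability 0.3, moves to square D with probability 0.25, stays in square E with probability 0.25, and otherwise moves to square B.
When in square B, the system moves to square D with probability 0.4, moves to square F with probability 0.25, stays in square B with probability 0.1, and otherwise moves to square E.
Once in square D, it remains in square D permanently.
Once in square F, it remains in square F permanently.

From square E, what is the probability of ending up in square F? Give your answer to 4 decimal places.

Let h(s) be the probability of absorption at square F starting from transient state s. Then h(square F) = 1 and h(square D) = 0. By first-step analysis:
h(square E) = 0.25·h(square E) + 0.2·h(square B) + 0.25·0 + 0.3·1
h(square B) = 0.25·h(square E) + 0.1·h(square B) + 0.4·0 + 0.25·1
Solving: h(square E) = 0.5120, h(square B) = 0.4200.
Starting from square E, the probability is 0.5120.

0.5120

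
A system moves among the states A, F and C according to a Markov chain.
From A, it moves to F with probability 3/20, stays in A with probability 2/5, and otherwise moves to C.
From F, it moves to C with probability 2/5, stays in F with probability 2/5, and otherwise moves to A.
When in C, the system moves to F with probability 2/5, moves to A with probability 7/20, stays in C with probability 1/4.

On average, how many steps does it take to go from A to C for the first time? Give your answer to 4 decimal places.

2.2727

Let t(s) be the expected number of steps to first reach C from state s, with t(C) = 0. Conditioning on the first step:
t(A) = 1 + 0.4·t(A) + 0.15·t(F)
t(F) = 1 + 0.2·t(A) + 0.4·t(F)
Solving: t(A) = 2.2727, t(F) = 2.4242.
Expected steps from A to C: 2.2727.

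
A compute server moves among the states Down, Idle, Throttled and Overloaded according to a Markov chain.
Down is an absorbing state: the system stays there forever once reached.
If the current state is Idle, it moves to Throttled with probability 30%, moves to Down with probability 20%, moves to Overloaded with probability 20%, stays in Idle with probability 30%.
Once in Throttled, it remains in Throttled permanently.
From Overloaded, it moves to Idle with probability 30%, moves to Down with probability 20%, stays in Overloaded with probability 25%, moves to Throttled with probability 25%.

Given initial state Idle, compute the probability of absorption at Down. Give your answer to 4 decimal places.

Let h(s) be the probability of absorption at Down starting from transient state s. Then h(Down) = 1 and h(Throttled) = 0. By first-step analysis:
h(Idle) = 0.2·1 + 0.3·h(Idle) + 0.3·0 + 0.2·h(Overloaded)
h(Overloaded) = 0.2·1 + 0.3·h(Idle) + 0.25·0 + 0.25·h(Overloaded)
Solving: h(Idle) = 0.4086, h(Overloaded) = 0.4301.
Starting from Idle, the probability is 0.4086.

0.4086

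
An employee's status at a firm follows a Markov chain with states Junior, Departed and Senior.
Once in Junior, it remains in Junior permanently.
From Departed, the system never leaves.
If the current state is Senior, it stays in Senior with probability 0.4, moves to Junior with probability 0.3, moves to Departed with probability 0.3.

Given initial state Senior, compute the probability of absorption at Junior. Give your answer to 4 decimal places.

0.5000

Let h(s) be the probability of absorption at Junior starting from transient state s. Then h(Junior) = 1 and h(Departed) = 0. By first-step analysis:
h(Senior) = 0.3·1 + 0.3·0 + 0.4·h(Senior)
Solving: h(Senior) = 0.5000.
Starting from Senior, the probability is 0.5000.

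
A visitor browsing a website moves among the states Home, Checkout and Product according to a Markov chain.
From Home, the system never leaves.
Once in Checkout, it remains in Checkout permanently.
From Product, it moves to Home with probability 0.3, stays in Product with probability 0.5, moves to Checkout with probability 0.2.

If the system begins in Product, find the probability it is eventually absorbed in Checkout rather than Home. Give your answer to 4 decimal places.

Let h(s) be the probability of absorption at Checkout starting from transient state s. Then h(Checkout) = 1 and h(Home) = 0. By first-step analysis:
h(Product) = 0.3·0 + 0.2·1 + 0.5·h(Product)
Solving: h(Product) = 0.4000.
Starting from Product, the probability is 0.4000.

0.4000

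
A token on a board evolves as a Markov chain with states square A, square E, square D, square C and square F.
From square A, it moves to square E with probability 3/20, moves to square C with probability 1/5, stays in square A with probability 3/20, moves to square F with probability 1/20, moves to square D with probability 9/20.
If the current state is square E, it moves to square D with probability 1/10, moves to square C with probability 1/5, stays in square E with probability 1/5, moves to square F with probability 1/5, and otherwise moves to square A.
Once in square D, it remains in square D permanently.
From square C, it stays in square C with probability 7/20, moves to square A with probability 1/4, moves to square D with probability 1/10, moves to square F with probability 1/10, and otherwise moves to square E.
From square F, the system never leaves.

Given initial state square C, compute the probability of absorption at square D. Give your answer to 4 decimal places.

0.6304

Let h(s) be the probability of absorption at square D starting from transient state s. Then h(square D) = 1 and h(square F) = 0. By first-step analysis:
h(square A) = 0.15·h(square A) + 0.15·h(square E) + 0.45·1 + 0.2·h(square C) + 0.05·0
h(square E) = 0.3·h(square A) + 0.2·h(square E) + 0.1·1 + 0.2·h(square C) + 0.2·0
h(square C) = 0.25·h(square A) + 0.2·h(square E) + 0.1·1 + 0.35·h(square C) + 0.1·0
Solving: h(square A) = 0.7792, h(square E) = 0.5748, h(square C) = 0.6304.
Starting from square C, the probability is 0.6304.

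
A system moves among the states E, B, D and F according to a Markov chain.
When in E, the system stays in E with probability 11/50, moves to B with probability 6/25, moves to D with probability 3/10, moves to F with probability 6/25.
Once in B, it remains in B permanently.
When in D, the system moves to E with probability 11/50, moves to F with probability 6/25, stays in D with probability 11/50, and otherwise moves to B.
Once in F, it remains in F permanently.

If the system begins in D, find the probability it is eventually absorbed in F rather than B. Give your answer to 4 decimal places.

Let h(s) be the probability of absorption at F starting from transient state s. Then h(F) = 1 and h(B) = 0. By first-step analysis:
h(E) = 0.22·h(E) + 0.24·0 + 0.3·h(D) + 0.24·1
h(D) = 0.22·h(E) + 0.32·0 + 0.22·h(D) + 0.24·1
Solving: h(E) = 0.4779, h(D) = 0.4425.
Starting from D, the probability is 0.4425.

0.4425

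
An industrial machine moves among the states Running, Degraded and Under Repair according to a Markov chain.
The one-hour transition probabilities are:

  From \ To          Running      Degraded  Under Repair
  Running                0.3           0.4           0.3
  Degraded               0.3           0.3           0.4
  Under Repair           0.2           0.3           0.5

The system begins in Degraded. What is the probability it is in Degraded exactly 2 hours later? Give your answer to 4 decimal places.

0.3300

Sum over the intermediate state after 1 hour:
P = P(Degraded→Running)·P(Running→Degraded) + P(Degraded→Degraded)·P(Degraded→Degraded) + P(Degraded→Under Repair)·P(Under Repair→Degraded)
  = 0.3×0.4 + 0.3×0.3 + 0.4×0.3
  = 0.1200 + 0.0900 + 0.1200 = 0.3300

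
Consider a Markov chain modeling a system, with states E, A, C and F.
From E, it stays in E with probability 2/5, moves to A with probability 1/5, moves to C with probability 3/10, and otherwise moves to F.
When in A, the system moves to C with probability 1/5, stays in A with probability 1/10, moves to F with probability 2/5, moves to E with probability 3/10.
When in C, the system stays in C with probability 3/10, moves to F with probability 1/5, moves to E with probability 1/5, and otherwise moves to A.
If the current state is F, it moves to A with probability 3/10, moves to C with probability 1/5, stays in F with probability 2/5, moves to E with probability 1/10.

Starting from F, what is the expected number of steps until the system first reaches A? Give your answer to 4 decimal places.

3.5429

Let t(s) be the expected number of steps to first reach A from state s, with t(A) = 0. Conditioning on the first step:
t(E) = 1 + 0.4·t(E) + 0.3·t(C) + 0.1·t(F)
t(C) = 1 + 0.2·t(E) + 0.3·t(C) + 0.2·t(F)
t(F) = 1 + 0.1·t(E) + 0.2·t(C) + 0.4·t(F)
Solving: t(E) = 4.0571, t(C) = 3.6000, t(F) = 3.5429.
Expected steps from F to A: 3.5429.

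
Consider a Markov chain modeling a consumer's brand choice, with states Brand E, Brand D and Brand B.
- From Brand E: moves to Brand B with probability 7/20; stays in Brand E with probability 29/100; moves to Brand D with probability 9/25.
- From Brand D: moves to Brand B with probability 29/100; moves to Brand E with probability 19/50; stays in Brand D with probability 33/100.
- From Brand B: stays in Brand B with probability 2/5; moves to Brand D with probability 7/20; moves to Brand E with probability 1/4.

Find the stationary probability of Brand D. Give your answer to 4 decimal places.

0.3461

Let the stationary distribution be π with π = πP and π_1 + π_2 + π_3 = 1.
π_1 = 0.29·π_1 + 0.38·π_2 + 0.25·π_3
π_2 = 0.36·π_1 + 0.33·π_2 + 0.35·π_3
Solving with the normalization constraint gives π = (0.3073, 0.3461, 0.3466).
So the stationary probability of Brand D is 0.3461.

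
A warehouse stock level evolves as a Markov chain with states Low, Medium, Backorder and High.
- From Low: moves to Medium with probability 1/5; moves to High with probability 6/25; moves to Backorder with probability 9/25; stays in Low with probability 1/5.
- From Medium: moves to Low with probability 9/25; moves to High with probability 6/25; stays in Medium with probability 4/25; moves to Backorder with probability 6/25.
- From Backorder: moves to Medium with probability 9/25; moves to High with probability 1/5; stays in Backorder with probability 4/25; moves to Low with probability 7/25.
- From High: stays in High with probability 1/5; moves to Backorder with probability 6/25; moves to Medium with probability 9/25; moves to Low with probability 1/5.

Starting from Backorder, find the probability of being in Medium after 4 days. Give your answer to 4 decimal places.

0.2648

Propagate the distribution vector 4 days from Backorder.
After 0 days: (0.0000, 0.0000, 1.0000, 0.0000)
After 1 day: (0.2800, 0.3600, 0.1600, 0.2000)
After 2 days: (0.2704, 0.2432, 0.2608, 0.2256)
After 3 days: (0.2598, 0.2681, 0.2516, 0.2205)
After 4 days: (0.2630, 0.2648, 0.2510, 0.2211)
P(in Medium after 4 days) = 0.2648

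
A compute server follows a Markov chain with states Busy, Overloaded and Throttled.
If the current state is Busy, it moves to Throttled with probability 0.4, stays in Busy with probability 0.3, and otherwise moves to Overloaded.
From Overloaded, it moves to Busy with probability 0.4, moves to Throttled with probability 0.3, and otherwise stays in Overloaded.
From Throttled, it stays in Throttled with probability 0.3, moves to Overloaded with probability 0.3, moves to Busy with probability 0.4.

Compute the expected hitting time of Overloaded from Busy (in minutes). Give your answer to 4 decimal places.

3.3333

Let t(s) be the expected number of minutes to first reach Overloaded from state s, with t(Overloaded) = 0. Conditioning on the first minute:
t(Busy) = 1 + 0.3·t(Busy) + 0.4·t(Throttled)
t(Throttled) = 1 + 0.4·t(Busy) + 0.3·t(Throttled)
Solving: t(Busy) = 3.3333, t(Throttled) = 3.3333.
Expected minutes from Busy to Overloaded: 3.3333.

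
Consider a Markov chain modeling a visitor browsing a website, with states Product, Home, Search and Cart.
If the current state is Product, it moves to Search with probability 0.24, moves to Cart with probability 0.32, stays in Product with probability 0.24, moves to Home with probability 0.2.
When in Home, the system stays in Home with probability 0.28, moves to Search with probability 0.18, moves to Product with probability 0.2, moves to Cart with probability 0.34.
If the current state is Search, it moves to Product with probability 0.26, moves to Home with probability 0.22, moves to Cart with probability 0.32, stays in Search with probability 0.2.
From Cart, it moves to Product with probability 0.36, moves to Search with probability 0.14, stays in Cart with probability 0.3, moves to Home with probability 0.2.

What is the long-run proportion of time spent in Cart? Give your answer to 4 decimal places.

Let the stationary distribution be π with π = πP and π_1 + π_2 + π_3 + π_4 = 1.
π_1 = 0.24·π_1 + 0.2·π_2 + 0.26·π_3 + 0.36·π_4
π_2 = 0.2·π_1 + 0.28·π_2 + 0.22·π_3 + 0.2·π_4
π_3 = 0.24·π_1 + 0.18·π_2 + 0.2·π_3 + 0.14·π_4
Solving with the normalization constraint gives π = (0.2731, 0.2215, 0.1874, 0.3181).
So the stationary probability of Cart is 0.3181.

0.3181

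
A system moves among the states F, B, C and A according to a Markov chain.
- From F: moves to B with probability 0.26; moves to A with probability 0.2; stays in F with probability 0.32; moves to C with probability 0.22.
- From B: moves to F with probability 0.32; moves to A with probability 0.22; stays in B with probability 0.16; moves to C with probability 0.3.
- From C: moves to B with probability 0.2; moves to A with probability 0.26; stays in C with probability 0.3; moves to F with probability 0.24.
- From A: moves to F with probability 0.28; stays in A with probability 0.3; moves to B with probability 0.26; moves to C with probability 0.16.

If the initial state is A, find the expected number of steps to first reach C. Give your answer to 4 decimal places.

Let t(s) be the expected number of steps to first reach C from state s, with t(C) = 0. Conditioning on the first step:
t(F) = 1 + 0.32·t(F) + 0.26·t(B) + 0.2·t(A)
t(B) = 1 + 0.32·t(F) + 0.16·t(B) + 0.22·t(A)
t(A) = 1 + 0.28·t(F) + 0.26·t(B) + 0.3·t(A)
Solving: t(F) = 4.4393, t(B) = 4.1218, t(A) = 4.7353.
Expected steps from A to C: 4.7353.

4.7353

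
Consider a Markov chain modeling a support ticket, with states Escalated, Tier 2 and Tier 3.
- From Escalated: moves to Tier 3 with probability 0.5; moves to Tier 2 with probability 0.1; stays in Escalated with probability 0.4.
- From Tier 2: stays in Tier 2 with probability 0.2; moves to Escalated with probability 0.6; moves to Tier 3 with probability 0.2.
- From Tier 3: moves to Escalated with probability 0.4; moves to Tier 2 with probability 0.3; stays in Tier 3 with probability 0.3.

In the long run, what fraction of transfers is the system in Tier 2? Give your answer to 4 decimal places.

Let the stationary distribution be π with π = πP and π_1 + π_2 + π_3 = 1.
π_1 = 0.4·π_1 + 0.6·π_2 + 0.4·π_3
π_2 = 0.1·π_1 + 0.2·π_2 + 0.3·π_3
Solving with the normalization constraint gives π = (0.4386, 0.1930, 0.3684).
So the stationary probability of Tier 2 is 0.1930.

0.1930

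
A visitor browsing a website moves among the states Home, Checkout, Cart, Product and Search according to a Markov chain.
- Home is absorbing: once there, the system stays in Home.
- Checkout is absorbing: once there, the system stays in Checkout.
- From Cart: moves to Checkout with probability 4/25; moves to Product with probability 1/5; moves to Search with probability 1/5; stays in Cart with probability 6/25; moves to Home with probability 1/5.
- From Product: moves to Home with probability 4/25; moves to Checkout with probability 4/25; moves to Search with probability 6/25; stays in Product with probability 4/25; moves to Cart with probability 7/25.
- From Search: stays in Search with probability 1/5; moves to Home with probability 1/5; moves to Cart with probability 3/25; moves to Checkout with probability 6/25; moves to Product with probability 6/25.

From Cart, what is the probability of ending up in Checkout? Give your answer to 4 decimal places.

Let h(s) be the probability of absorption at Checkout starting from transient state s. Then h(Checkout) = 1 and h(Home) = 0. By first-step analysis:
h(Cart) = 0.2·0 + 0.16·1 + 0.24·h(Cart) + 0.2·h(Product) + 0.2·h(Search)
h(Product) = 0.16·0 + 0.16·1 + 0.28·h(Cart) + 0.16·h(Product) + 0.24·h(Search)
h(Search) = 0.2·0 + 0.24·1 + 0.12·h(Cart) + 0.24·h(Product) + 0.2·h(Search)
Solving: h(Cart) = 0.4792, h(Product) = 0.4992, h(Search) = 0.5217.
Starting from Cart, the probability is 0.4792.

0.4792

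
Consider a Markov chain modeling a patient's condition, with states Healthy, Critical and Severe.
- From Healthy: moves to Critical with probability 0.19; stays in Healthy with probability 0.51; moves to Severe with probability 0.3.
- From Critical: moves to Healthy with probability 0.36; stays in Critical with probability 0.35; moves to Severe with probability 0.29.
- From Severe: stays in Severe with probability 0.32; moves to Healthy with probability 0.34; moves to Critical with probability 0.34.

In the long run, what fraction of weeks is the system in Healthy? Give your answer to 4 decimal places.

0.4164

Let the stationary distribution be π with π = πP and π_1 + π_2 + π_3 = 1.
π_1 = 0.51·π_1 + 0.36·π_2 + 0.34·π_3
π_2 = 0.19·π_1 + 0.35·π_2 + 0.34·π_3
Solving with the normalization constraint gives π = (0.4164, 0.2803, 0.3033).
So the stationary probability of Healthy is 0.4164.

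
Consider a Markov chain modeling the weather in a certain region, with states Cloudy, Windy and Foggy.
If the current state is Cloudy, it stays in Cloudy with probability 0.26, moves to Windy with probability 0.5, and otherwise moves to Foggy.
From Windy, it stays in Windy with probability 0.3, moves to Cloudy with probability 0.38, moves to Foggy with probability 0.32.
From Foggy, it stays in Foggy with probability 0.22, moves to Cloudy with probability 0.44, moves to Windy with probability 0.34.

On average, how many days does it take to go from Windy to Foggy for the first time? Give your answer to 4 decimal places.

Let t(s) be the expected number of days to first reach Foggy from state s, with t(Foggy) = 0. Conditioning on the first day:
t(Cloudy) = 1 + 0.26·t(Cloudy) + 0.5·t(Windy)
t(Windy) = 1 + 0.38·t(Cloudy) + 0.3·t(Windy)
Solving: t(Cloudy) = 3.6585, t(Windy) = 3.4146.
Expected days from Windy to Foggy: 3.4146.

3.4146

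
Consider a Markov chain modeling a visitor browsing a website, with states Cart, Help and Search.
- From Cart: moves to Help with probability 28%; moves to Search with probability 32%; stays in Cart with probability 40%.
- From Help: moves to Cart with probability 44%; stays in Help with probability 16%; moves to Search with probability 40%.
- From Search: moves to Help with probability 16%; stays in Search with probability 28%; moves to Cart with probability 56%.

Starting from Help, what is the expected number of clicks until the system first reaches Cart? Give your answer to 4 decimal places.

Let t(s) be the expected number of clicks to first reach Cart from state s, with t(Cart) = 0. Conditioning on the first click:
t(Help) = 1 + 0.16·t(Help) + 0.4·t(Search)
t(Search) = 1 + 0.16·t(Help) + 0.28·t(Search)
Solving: t(Help) = 2.0710, t(Search) = 1.8491.
Expected clicks from Help to Cart: 2.0710.

2.0710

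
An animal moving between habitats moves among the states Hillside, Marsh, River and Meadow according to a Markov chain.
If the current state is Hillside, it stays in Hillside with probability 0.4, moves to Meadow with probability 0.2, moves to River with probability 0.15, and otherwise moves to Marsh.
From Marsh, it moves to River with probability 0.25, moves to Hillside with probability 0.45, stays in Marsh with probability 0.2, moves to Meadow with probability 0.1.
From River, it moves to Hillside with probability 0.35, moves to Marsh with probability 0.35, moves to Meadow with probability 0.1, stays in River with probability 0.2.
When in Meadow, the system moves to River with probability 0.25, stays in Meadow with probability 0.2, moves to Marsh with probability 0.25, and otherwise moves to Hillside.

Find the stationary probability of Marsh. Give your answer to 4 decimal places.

0.2573

Let the stationary distribution be π with π = πP and π_1 + π_2 + π_3 + π_4 = 1.
π_1 = 0.4·π_1 + 0.45·π_2 + 0.35·π_3 + 0.3·π_4
π_2 = 0.25·π_1 + 0.2·π_2 + 0.35·π_3 + 0.25·π_4
π_3 = 0.15·π_1 + 0.25·π_2 + 0.2·π_3 + 0.25·π_4
Solving with the normalization constraint gives π = (0.3874, 0.2573, 0.2012, 0.1542).
So the stationary probability of Marsh is 0.2573.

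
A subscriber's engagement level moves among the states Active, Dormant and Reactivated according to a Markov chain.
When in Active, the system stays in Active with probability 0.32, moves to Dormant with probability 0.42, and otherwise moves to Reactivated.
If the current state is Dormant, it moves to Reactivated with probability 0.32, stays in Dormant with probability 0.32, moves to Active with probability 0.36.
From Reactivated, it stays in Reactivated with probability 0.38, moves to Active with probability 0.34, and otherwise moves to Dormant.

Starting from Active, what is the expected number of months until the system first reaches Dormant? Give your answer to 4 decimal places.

Let t(s) be the expected number of months to first reach Dormant from state s, with t(Dormant) = 0. Conditioning on the first month:
t(Active) = 1 + 0.32·t(Active) + 0.26·t(Reactivated)
t(Reactivated) = 1 + 0.34·t(Active) + 0.38·t(Reactivated)
Solving: t(Active) = 2.6411, t(Reactivated) = 3.0612.
Expected months from Active to Dormant: 2.6411.

2.6411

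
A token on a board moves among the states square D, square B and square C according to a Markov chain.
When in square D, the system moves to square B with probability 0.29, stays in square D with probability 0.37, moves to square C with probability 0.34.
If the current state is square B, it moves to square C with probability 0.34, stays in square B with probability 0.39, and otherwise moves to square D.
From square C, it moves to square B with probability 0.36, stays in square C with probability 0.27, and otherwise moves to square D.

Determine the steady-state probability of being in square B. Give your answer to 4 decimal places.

Let the stationary distribution be π with π = πP and π_1 + π_2 + π_3 = 1.
π_1 = 0.37·π_1 + 0.27·π_2 + 0.37·π_3
π_2 = 0.29·π_1 + 0.39·π_2 + 0.36·π_3
Solving with the normalization constraint gives π = (0.3353, 0.3469, 0.3178).
So the stationary probability of square B is 0.3469.

0.3469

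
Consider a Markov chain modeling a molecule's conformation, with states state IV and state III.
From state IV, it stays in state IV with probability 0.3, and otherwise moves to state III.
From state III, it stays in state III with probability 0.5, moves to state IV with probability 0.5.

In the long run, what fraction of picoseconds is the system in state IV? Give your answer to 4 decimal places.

Let the stationary distribution be π with π = πP and π_1 + π_2 = 1.
π_1 = 0.3·π_1 + 0.5·π_2
Solving with the normalization constraint gives π = (0.4167, 0.5833).
So the stationary probability of state IV is 0.4167.

0.4167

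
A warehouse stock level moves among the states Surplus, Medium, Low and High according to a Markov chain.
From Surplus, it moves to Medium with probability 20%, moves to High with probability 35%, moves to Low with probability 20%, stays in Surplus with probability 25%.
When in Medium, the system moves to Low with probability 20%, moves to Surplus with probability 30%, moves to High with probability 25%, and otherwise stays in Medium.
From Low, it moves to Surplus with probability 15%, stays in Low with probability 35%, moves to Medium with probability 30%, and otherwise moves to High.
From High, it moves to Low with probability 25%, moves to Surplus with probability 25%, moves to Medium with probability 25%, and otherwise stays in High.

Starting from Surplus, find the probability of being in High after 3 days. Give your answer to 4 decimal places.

0.2616

Propagate the distribution vector 3 days from Surplus.
After 0 days: (1.0000, 0.0000, 0.0000, 0.0000)
After 1 day: (0.2500, 0.2000, 0.2000, 0.3500)
After 2 days: (0.2400, 0.2475, 0.2475, 0.2650)
After 3 days: (0.2376, 0.2504, 0.2504, 0.2616)
P(in High after 3 days) = 0.2616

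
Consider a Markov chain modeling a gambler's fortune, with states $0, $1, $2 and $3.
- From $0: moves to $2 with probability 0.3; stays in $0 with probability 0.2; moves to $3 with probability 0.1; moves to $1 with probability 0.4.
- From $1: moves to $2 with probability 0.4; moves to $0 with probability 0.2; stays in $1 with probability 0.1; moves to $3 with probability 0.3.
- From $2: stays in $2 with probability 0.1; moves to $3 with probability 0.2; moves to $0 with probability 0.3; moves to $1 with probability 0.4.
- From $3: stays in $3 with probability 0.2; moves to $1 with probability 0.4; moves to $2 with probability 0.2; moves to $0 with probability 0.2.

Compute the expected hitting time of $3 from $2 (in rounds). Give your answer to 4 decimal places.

Let t(s) be the expected number of rounds to first reach $3 from state s, with t($3) = 0. Conditioning on the first round:
t($0) = 1 + 0.2·t($0) + 0.4·t($1) + 0.3·t($2)
t($1) = 1 + 0.2·t($0) + 0.1·t($1) + 0.4·t($2)
t($2) = 1 + 0.3·t($0) + 0.4·t($1) + 0.1·t($2)
Solving: t($0) = 5.2881, t($1) = 4.4407, t($2) = 4.8475.
Expected rounds from $2 to $3: 4.8475.

4.8475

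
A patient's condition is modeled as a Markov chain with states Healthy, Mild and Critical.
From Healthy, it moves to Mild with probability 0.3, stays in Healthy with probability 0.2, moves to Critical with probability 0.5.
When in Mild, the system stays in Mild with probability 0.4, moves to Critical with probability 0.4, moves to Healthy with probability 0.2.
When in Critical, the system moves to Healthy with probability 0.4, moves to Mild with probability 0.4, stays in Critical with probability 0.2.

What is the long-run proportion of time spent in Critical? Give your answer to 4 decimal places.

Let the stationary distribution be π with π = πP and π_1 + π_2 + π_3 = 1.
π_1 = 0.2·π_1 + 0.2·π_2 + 0.4·π_3
π_2 = 0.3·π_1 + 0.4·π_2 + 0.4·π_3
Solving with the normalization constraint gives π = (0.2712, 0.3729, 0.3559).
So the stationary probability of Critical is 0.3559.

0.3559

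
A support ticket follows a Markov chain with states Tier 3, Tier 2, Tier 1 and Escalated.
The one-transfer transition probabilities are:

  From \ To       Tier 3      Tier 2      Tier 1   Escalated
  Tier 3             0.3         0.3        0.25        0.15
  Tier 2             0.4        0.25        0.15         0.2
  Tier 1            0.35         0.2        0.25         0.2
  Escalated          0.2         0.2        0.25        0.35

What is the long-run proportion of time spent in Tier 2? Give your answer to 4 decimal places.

Let the stationary distribution be π with π = πP and π_1 + π_2 + π_3 + π_4 = 1.
π_1 = 0.3·π_1 + 0.4·π_2 + 0.35·π_3 + 0.2·π_4
π_2 = 0.3·π_1 + 0.25·π_2 + 0.2·π_3 + 0.2·π_4
π_3 = 0.25·π_1 + 0.15·π_2 + 0.25·π_3 + 0.25·π_4
Solving with the normalization constraint gives π = (0.3140, 0.2436, 0.2256, 0.2168).
So the stationary probability of Tier 2 is 0.2436.

0.2436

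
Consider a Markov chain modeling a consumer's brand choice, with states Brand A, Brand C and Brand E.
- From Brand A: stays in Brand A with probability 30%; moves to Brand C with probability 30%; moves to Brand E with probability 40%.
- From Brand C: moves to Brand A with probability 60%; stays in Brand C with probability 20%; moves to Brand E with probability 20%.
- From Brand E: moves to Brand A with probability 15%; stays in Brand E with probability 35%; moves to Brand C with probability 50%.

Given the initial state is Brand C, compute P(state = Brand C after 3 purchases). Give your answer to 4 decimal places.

Propagate the distribution vector 3 purchases from Brand C.
After 0 purchases: (0.0000, 1.0000, 0.0000)
After 1 purchase: (0.6000, 0.2000, 0.2000)
After 2 purchases: (0.3300, 0.3200, 0.3500)
After 3 purchases: (0.3435, 0.3380, 0.3185)
P(in Brand C after 3 purchases) = 0.3380

0.3380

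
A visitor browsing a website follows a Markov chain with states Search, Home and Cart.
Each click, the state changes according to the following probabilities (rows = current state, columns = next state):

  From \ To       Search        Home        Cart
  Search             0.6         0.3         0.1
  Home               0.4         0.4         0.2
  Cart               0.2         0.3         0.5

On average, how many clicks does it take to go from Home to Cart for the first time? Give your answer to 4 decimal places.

6.6667

Let t(s) be the expected number of clicks to first reach Cart from state s, with t(Cart) = 0. Conditioning on the first click:
t(Search) = 1 + 0.6·t(Search) + 0.3·t(Home)
t(Home) = 1 + 0.4·t(Search) + 0.4·t(Home)
Solving: t(Search) = 7.5000, t(Home) = 6.6667.
Expected clicks from Home to Cart: 6.6667.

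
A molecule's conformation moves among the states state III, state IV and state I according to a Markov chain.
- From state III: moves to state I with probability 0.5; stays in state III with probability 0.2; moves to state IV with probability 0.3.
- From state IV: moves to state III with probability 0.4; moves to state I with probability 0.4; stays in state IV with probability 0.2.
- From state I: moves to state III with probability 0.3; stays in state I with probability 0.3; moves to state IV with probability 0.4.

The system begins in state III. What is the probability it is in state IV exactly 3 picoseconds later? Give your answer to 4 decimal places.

0.3050

Propagate the distribution vector 3 picoseconds from state III.
After 0 picoseconds: (1.0000, 0.0000, 0.0000)
After 1 picosecond: (0.2000, 0.3000, 0.5000)
After 2 picoseconds: (0.3100, 0.3200, 0.3700)
After 3 picoseconds: (0.3010, 0.3050, 0.3940)
P(in state IV after 3 picoseconds) = 0.3050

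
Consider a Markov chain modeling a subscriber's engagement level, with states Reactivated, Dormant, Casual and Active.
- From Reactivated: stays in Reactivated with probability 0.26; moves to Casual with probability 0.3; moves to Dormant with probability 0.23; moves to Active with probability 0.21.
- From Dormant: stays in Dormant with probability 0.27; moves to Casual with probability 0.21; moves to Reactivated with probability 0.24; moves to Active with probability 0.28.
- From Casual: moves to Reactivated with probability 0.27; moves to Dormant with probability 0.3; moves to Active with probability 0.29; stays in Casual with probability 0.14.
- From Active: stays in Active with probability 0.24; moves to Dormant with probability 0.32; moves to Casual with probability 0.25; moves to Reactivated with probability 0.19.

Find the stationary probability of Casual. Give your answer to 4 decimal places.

0.2259

Let the stationary distribution be π with π = πP and π_1 + π_2 + π_3 + π_4 = 1.
π_1 = 0.26·π_1 + 0.24·π_2 + 0.27·π_3 + 0.19·π_4
π_2 = 0.23·π_1 + 0.27·π_2 + 0.3·π_3 + 0.32·π_4
π_3 = 0.3·π_1 + 0.21·π_2 + 0.14·π_3 + 0.25·π_4
Solving with the normalization constraint gives π = (0.2388, 0.2800, 0.2259, 0.2553).
So the stationary probability of Casual is 0.2259.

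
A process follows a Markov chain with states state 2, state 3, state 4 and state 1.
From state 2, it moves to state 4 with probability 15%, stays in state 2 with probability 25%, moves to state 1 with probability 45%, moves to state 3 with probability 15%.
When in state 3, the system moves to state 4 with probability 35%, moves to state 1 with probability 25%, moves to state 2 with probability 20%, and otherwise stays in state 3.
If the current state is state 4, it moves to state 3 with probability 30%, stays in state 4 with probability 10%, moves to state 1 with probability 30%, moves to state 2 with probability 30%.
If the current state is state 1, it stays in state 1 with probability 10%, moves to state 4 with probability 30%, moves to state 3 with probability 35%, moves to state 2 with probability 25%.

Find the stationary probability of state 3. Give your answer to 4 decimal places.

0.2511

Let the stationary distribution be π with π = πP and π_1 + π_2 + π_3 + π_4 = 1.
π_1 = 0.25·π_1 + 0.2·π_2 + 0.3·π_3 + 0.25·π_4
π_2 = 0.15·π_1 + 0.2·π_2 + 0.3·π_3 + 0.35·π_4
π_3 = 0.15·π_1 + 0.35·π_2 + 0.1·π_3 + 0.3·π_4
Solving with the normalization constraint gives π = (0.2489, 0.2511, 0.2293, 0.2707).
So the stationary probability of state 3 is 0.2511.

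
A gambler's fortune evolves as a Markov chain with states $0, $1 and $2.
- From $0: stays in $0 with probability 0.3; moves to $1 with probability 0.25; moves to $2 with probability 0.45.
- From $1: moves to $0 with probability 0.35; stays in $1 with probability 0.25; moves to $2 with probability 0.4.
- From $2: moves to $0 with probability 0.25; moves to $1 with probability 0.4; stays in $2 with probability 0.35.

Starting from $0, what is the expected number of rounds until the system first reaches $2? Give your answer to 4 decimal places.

Let t(s) be the expected number of rounds to first reach $2 from state s, with t($2) = 0. Conditioning on the first round:
t($0) = 1 + 0.3·t($0) + 0.25·t($1)
t($1) = 1 + 0.35·t($0) + 0.25·t($1)
Solving: t($0) = 2.2857, t($1) = 2.4000.
Expected rounds from $0 to $2: 2.2857.

2.2857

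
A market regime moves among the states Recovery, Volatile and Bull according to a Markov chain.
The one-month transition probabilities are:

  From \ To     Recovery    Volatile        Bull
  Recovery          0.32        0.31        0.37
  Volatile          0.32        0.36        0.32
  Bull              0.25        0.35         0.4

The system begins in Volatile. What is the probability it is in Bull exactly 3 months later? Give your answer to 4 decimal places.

0.3638

Propagate the distribution vector 3 months from Volatile.
After 0 months: (0.0000, 1.0000, 0.0000)
After 1 month: (0.3200, 0.3600, 0.3200)
After 2 months: (0.2976, 0.3408, 0.3616)
After 3 months: (0.2947, 0.3415, 0.3638)
P(in Bull after 3 months) = 0.3638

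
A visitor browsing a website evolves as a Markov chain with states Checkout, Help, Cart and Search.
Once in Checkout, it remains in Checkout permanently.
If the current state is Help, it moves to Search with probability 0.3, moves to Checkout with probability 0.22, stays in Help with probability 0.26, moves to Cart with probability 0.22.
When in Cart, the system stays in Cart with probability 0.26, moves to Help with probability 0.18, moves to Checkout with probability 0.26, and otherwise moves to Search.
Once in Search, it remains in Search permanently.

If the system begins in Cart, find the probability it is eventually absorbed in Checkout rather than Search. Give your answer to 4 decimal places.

0.4567

Let h(s) be the probability of absorption at Checkout starting from transient state s. Then h(Checkout) = 1 and h(Search) = 0. By first-step analysis:
h(Help) = 0.22·1 + 0.26·h(Help) + 0.22·h(Cart) + 0.3·0
h(Cart) = 0.26·1 + 0.18·h(Help) + 0.26·h(Cart) + 0.3·0
Solving: h(Help) = 0.4331, h(Cart) = 0.4567.
Starting from Cart, the probability is 0.4567.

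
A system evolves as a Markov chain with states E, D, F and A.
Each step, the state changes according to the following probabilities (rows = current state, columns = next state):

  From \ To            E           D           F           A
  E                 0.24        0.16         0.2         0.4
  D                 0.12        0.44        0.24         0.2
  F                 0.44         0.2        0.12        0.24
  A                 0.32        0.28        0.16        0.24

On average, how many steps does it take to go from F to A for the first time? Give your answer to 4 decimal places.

Let t(s) be the expected number of steps to first reach A from state s, with t(A) = 0. Conditioning on the first step:
t(E) = 1 + 0.24·t(E) + 0.16·t(D) + 0.2·t(F)
t(D) = 1 + 0.12·t(E) + 0.44·t(D) + 0.24·t(F)
t(F) = 1 + 0.44·t(E) + 0.2·t(D) + 0.12·t(F)
Solving: t(E) = 3.1018, t(D) = 3.9908, t(F) = 3.5943.
Expected steps from F to A: 3.5943.

3.5943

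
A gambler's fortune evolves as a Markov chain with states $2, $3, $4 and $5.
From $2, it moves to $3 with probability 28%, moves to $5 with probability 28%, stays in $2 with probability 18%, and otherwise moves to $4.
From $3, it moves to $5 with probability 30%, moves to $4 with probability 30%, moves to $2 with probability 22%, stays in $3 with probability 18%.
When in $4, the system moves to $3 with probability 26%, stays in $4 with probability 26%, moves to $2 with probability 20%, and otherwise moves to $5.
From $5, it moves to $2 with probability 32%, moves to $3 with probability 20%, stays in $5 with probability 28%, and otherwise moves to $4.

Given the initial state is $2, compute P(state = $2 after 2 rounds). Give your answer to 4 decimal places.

Propagate the distribution vector 2 rounds from $2.
After 0 rounds: (1.0000, 0.0000, 0.0000, 0.0000)
After 1 round: (0.1800, 0.2800, 0.2600, 0.2800)
After 2 rounds: (0.2356, 0.2244, 0.2544, 0.2856)
P(in $2 after 2 rounds) = 0.2356

0.2356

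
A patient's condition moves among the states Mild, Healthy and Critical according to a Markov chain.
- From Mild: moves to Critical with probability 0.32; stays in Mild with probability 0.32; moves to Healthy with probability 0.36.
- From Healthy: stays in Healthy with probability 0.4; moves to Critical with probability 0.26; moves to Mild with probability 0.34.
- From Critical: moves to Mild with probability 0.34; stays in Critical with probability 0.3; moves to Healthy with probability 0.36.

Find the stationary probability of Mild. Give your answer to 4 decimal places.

0.3333

Let the stationary distribution be π with π = πP and π_1 + π_2 + π_3 = 1.
π_1 = 0.32·π_1 + 0.34·π_2 + 0.34·π_3
π_2 = 0.36·π_1 + 0.4·π_2 + 0.36·π_3
Solving with the normalization constraint gives π = (0.3333, 0.3750, 0.2917).
So the stationary probability of Mild is 0.3333.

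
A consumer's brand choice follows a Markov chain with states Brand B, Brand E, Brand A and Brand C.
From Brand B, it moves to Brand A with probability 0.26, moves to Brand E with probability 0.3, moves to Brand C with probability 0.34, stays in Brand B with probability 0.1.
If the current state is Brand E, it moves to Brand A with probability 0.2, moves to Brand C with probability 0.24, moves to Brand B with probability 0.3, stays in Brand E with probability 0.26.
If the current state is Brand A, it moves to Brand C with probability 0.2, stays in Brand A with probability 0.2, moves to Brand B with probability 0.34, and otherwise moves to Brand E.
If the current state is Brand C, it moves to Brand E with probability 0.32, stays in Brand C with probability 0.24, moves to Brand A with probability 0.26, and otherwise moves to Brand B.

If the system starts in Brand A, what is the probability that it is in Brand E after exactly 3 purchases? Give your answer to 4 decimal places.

Propagate the distribution vector 3 purchases from Brand A.
After 0 purchases: (0.0000, 0.0000, 1.0000, 0.0000)
After 1 purchase: (0.3400, 0.2600, 0.2000, 0.2000)
After 2 purchases: (0.2160, 0.2856, 0.2324, 0.2660)
After 3 purchases: (0.2342, 0.2846, 0.2289, 0.2523)
P(in Brand E after 3 purchases) = 0.2846

0.2846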